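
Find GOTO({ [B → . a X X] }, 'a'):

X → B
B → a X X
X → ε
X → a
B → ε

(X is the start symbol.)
GOTO(I, 'a') = CLOSURE({ [A → αX.β] : [A → α.Xβ] ∈ I, X = 'a' })

Items with dot before 'a', with the dot advanced:
  [B → . a X X] → [B → a . X X]
Closure of the advanced items:
  [B → a . X X] has the dot before X: add [X → . B], [X → .], [X → . a]
  [X → . B] has the dot before B: add [B → . a X X], [B → .]

GOTO = { [B → . a X X], [B → .], [B → a . X X], [X → . B], [X → . a], [X → .] }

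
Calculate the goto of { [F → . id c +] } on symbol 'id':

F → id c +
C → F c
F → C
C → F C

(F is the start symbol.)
GOTO(I, 'id') = CLOSURE({ [A → αX.β] : [A → α.Xβ] ∈ I, X = 'id' })

Items with dot before 'id', with the dot advanced:
  [F → . id c +] → [F → id . c +]
Closure adds nothing (no advanced item has the dot before a non-terminal).

GOTO = { [F → id . c +] }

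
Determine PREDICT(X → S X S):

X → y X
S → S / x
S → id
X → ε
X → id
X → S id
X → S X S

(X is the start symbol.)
{ 'id' }

PREDICT(X → S X S) = (FIRST(RHS) \ {ε}) ∪ (FOLLOW(X) if ε ∈ FIRST(RHS), i.e. RHS ⇒* ε)
FIRST(S) = { 'id' }
FIRST(S X S) = { 'id' }
ε ∉ FIRST(S X S), so FOLLOW(X) is not added.
PREDICT(X → S X S) = { 'id' }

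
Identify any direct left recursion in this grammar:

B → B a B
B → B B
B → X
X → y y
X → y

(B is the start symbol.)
Yes, B is left-recursive

B → B a B: LEFT RECURSIVE (starts with B)
B → B B: LEFT RECURSIVE (starts with B)
B → X: starts with X
X → y y: starts with y
X → y: starts with y

The grammar has direct left recursion on: B.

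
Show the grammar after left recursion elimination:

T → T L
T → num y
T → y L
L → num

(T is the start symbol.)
T is directly left-recursive. The standard transformation for
  A → A α₁ | ... | A α_m | β₁ | ... | β_n
is
  A  → β₁ A' | ... | β_n A'
  A' → α₁ A' | ... | α_m A' | ε

T → num y becomes T → num y T'
T → y L becomes T → y L T'
T → T L becomes T' → L T'
Add T' → ε

Productions for other non-terminals are unchanged:
  L → num

Resulting grammar:
T → num y T'
T → y L T'
T' → L T'
T' → ε
L → num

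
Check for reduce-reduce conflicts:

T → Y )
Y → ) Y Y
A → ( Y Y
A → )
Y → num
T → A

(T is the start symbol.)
Augment with T' → T and build the canonical LR(0) collection (I0 = CLOSURE({[T' → . T]}), then GOTO on every symbol after a dot until no new states appear). It has 13 states:
  I0: { [A → . ( Y Y], [A → . )], [T → . A], [T → . Y )], [T' → . T], [Y → . ) Y Y], [Y → . num] }  — shift
  I1: { [A → ( . Y Y], [Y → . ) Y Y], [Y → . num] }  — shift
  I2: { [A → ) .], [Y → ) . Y Y], [Y → . ) Y Y], [Y → . num] }  — shift, reduce
  I3: { [T → A .] }  — reduce
  I4: { [T' → T .] }  — accept
  I5: { [T → Y . )] }  — shift
  I6: { [Y → num .] }  — reduce
  I7: { [T → Y ) .] }  — reduce
  I8: { [Y → ) . Y Y], [Y → . ) Y Y], [Y → . num] }  — shift
  I9: { [Y → ) Y . Y], [Y → . ) Y Y], [Y → . num] }  — shift
  I10: { [Y → ) Y Y .] }  — reduce
  I11: { [A → ( Y . Y], [Y → . ) Y Y], [Y → . num] }  — shift
  I12: { [A → ( Y Y .] }  — reduce

No state contains more than one complete item.

Answer: No reduce-reduce conflicts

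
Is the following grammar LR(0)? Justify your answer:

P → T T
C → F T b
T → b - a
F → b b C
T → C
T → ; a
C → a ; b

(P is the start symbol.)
Yes, the grammar is LR(0)

Augment with P' → P and build the canonical LR(0) collection (I0 = CLOSURE({[P' → . P]}), then GOTO on every symbol after a dot until no new states appear). It has 19 states:
  I0: { [C → . F T b], [C → . a ; b], [F → . b b C], [P → . T T], [P' → . P], [T → . ; a], [T → . C], [T → . b - a] }  — shift
  I1: { [T → ; . a] }  — shift
  I2: { [T → C .] }  — reduce
  I3: { [C → . F T b], [C → . a ; b], [C → F . T b], [F → . b b C], [T → . ; a], [T → . C], [T → . b - a] }  — shift
  I4: { [P' → P .] }  — accept
  I5: { [C → . F T b], [C → . a ; b], [F → . b b C], [P → T . T], [T → . ; a], [T → . C], [T → . b - a] }  — shift
  I6: { [C → a . ; b] }  — shift
  I7: { [F → b . b C], [T → b . - a] }  — shift
  I8: { [T → b - . a] }  — shift
  I9: { [C → . F T b], [C → . a ; b], [F → . b b C], [F → b b . C] }  — shift
  I10: { [F → b b C .] }  — reduce
  I11: { [F → b . b C] }  — shift
  I12: { [T → b - a .] }  — reduce
  I13: { [C → a ; . b] }  — shift
  I14: { [C → a ; b .] }  — reduce
  I15: { [P → T T .] }  — reduce
  I16: { [C → F T . b] }  — shift
  I17: { [C → F T b .] }  — reduce
  I18: { [T → ; a .] }  — reduce

Every state is either a pure shift/goto state or contains exactly one complete item and nothing to shift — no conflicts. The grammar is LR(0).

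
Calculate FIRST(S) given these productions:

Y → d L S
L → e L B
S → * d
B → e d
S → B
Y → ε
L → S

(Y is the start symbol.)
To compute FIRST(S), examine every production with S on the left-hand side, reading each right-hand side left to right until a non-nullable symbol is reached.

FIRST sets of the other non-terminals involved (by the same procedure, iterated to a fixed point):
  FIRST(B) = { 'e' }

From S → * d:
  - '*' is a terminal: add '*' and stop
From S → B:
  - B is a non-terminal: add FIRST(B) \ {ε} = { 'e' }
    B is not nullable, so stop

Collecting: FIRST(S) = { '*', 'e' }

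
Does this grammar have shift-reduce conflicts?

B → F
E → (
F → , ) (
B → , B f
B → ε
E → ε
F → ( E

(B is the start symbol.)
A shift-reduce conflict occurs when an LR(0) state has both:
  - a complete (reduce) item [A → α .] (dot at the end), and
  - a shift item [B → β . c γ] (dot before a terminal).

Augment with B' → B and build the canonical LR(0) collection (I0 = CLOSURE({[B' → . B]}), then GOTO on every symbol after a dot until no new states appear). It has 11 states:
  I0: { [B → . , B f], [B → . F], [B → .], [B' → . B], [F → . ( E], [F → . , ) (] }  — shift, reduce
  I1: { [E → . (], [E → .], [F → ( . E] }  — shift, reduce
  I2: { [B → , . B f], [B → . , B f], [B → . F], [B → .], [F → , . ) (], [F → . ( E], [F → . , ) (] }  — shift, reduce
  I3: { [B' → B .] }  — accept
  I4: { [B → F .] }  — reduce
  I5: { [F → , ) . (] }  — shift
  I6: { [B → , B . f] }  — shift
  I7: { [B → , B f .] }  — reduce
  I8: { [F → , ) ( .] }  — reduce
  I9: { [E → ( .] }  — reduce
  I10: { [F → ( E .] }  — reduce

I0 contains reduce item [B → .] and shift items [B → . , B f], [F → . ( E], [F → . , ) (] — shift-reduce conflict.
I1 contains reduce item [E → .] and shift item [E → . (] — shift-reduce conflict.
I2 contains reduce item [B → .] and shift items [B → . , B f], [F → . ( E], [F → . , ) (], [F → , . ) (] — shift-reduce conflict.

Answer: Yes — I0: [B → .] vs [B → . , B f]; I1: [E → .] vs [E → . (]; I2: [B → .] vs [B → . , B f]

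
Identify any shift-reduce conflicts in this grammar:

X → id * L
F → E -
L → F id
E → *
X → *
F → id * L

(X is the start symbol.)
No shift-reduce conflicts

Augment with X' → X and build the canonical LR(0) collection (I0 = CLOSURE({[X' → . X]}), then GOTO on every symbol after a dot until no new states appear). It has 14 states:
  I0: { [X → . *], [X → . id * L], [X' → . X] }  — shift
  I1: { [X → * .] }  — reduce
  I2: { [X' → X .] }  — accept
  I3: { [X → id . * L] }  — shift
  I4: { [E → . *], [F → . E -], [F → . id * L], [L → . F id], [X → id * . L] }  — shift
  I5: { [E → * .] }  — reduce
  I6: { [F → E . -] }  — shift
  I7: { [L → F . id] }  — shift
  I8: { [X → id * L .] }  — reduce
  I9: { [F → id . * L] }  — shift
  I10: { [E → . *], [F → . E -], [F → . id * L], [F → id * . L], [L → . F id] }  — shift
  I11: { [F → id * L .] }  — reduce
  I12: { [L → F id .] }  — reduce
  I13: { [F → E - .] }  — reduce

No state contains both a complete item and a shift item.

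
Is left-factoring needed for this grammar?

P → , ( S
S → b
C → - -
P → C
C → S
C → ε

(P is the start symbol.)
No, left-factoring is not needed

Left-factoring is needed when two productions for the same non-terminal
share a common prefix on the right-hand side.

Productions for P:
  P → , ( S
  P → C
Productions for C:
  C → - -
  C → S
  C → ε

No common prefixes found.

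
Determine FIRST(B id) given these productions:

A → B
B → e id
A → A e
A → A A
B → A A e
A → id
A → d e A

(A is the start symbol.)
{ 'd', 'e', 'id' }

FIRST sets of the non-terminals involved (from the grammar, by fixed-point iteration):
  FIRST(B) = { 'd', 'e', 'id' }

To compute FIRST(B id), process the symbols left to right:
Symbol B is a non-terminal. Add FIRST(B) \ {ε} = { 'd', 'e', 'id' }
B is not nullable (ε ∉ FIRST(B)), so stop here.
FIRST(B id) = { 'd', 'e', 'id' }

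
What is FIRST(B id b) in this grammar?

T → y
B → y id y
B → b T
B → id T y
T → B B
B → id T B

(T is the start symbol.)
FIRST sets of the non-terminals involved (from the grammar, by fixed-point iteration):
  FIRST(B) = { 'b', 'id', 'y' }

To compute FIRST(B id b), process the symbols left to right:
Symbol B is a non-terminal. Add FIRST(B) \ {ε} = { 'b', 'id', 'y' }
B is not nullable (ε ∉ FIRST(B)), so stop here.
FIRST(B id b) = { 'b', 'id', 'y' }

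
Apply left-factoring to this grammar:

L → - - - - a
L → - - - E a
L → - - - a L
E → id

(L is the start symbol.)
L → - - - L'
L' → - a
L' → E a
L' → a L
E → id

Left-factoring transforms A → αβ₁ | αβ₂ into A → αA' and A' → β₁ | β₂
(α is the longest common prefix among the alternatives). Repeat until
no nonterminal has two alternatives with a common prefix.

Round 1: L has alternatives sharing prefix '- - -'. Introduce L': L → - - - L'
  Add: L' → - a
  Add: L' → E a
  Add: L' → a L

No remaining common prefixes — done.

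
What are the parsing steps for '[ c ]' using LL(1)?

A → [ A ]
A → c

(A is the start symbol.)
LL(1) parsing maintains a stack (initially the start symbol over $) and the input. At each step: if the stack top is a terminal, match it against the current input token; if it is a non-terminal N, replace it with the RHS of M[N, lookahead] (the unique production whose predict set contains the lookahead).

Stack is shown with the top on the left.

Stack    Input    Action
------------------------
A $      [ c ] $  output A → [ A ]
[ A ] $  [ c ] $  match '['
A ] $    c ] $    output A → c
c ] $    c ] $    match 'c'
] $      ] $      match ']'
$        $        accept

The string is accepted.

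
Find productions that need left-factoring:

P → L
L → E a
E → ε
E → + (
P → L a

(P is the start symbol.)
Yes, P has productions with common prefix 'L'

Left-factoring is needed when two productions for the same non-terminal
share a common prefix on the right-hand side.

Productions for P:
  P → L
  P → L a
Productions for E:
  E → ε
  E → + (

Found common prefix 'L' in productions for P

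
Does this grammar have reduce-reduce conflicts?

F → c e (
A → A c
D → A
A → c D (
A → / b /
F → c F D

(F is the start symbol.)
Augment with F' → F and build the canonical LR(0) collection (I0 = CLOSURE({[F' → . F]}), then GOTO on every symbol after a dot until no new states appear). It has 15 states:
  I0: { [F → . c F D], [F → . c e (], [F' → . F] }  — shift
  I1: { [F' → F .] }  — accept
  I2: { [F → . c F D], [F → . c e (], [F → c . F D], [F → c . e (] }  — shift
  I3: { [A → . / b /], [A → . A c], [A → . c D (], [D → . A], [F → c F . D] }  — shift
  I4: { [F → c e . (] }  — shift
  I5: { [F → c e ( .] }  — reduce
  I6: { [A → / . b /] }  — shift
  I7: { [A → A . c], [D → A .] }  — shift, reduce
  I8: { [F → c F D .] }  — reduce
  I9: { [A → . / b /], [A → . A c], [A → . c D (], [A → c . D (], [D → . A] }  — shift
  I10: { [A → c D . (] }  — shift
  I11: { [A → c D ( .] }  — reduce
  I12: { [A → A c .] }  — reduce
  I13: { [A → / b . /] }  — shift
  I14: { [A → / b / .] }  — reduce

No state contains more than one complete item.

Answer: No reduce-reduce conflicts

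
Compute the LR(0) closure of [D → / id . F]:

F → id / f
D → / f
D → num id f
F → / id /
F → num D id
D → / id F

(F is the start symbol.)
To compute CLOSURE, for each item [A → α.Bβ] where B is a non-terminal, add [B → .γ] for all productions B → γ; repeat for the newly added items until nothing changes.

Start with: [D → / id . F]
  [D → / id . F] has the dot before F: add [F → . id / f], [F → . / id /], [F → . num D id]
No further items can be added.

CLOSURE = { [D → / id . F], [F → . / id /], [F → . id / f], [F → . num D id] }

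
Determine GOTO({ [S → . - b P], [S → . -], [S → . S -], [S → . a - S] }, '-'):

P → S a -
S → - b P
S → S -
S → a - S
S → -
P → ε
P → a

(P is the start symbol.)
{ [S → - . b P], [S → - .] }

GOTO(I, '-') = CLOSURE({ [A → αX.β] : [A → α.Xβ] ∈ I, X = '-' })

Items with dot before '-', with the dot advanced:
  [S → . -] → [S → - .]
  [S → . - b P] → [S → - . b P]
Closure adds nothing (no advanced item has the dot before a non-terminal).

GOTO = { [S → - . b P], [S → - .] }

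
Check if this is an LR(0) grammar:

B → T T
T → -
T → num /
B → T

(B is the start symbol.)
A grammar is LR(0) if no state in the canonical LR(0) collection has:
  - both a shift item (dot before a terminal) and a complete item (shift-reduce conflict), or
  - two or more complete items (reduce-reduce conflict; the accept item [B' → B .] counts as a complete item here).

Augment with B' → B and build the canonical LR(0) collection (I0 = CLOSURE({[B' → . B]}), then GOTO on every symbol after a dot until no new states appear). It has 7 states:
  I0: { [B → . T T], [B → . T], [B' → . B], [T → . -], [T → . num /] }  — shift
  I1: { [T → - .] }  — reduce
  I2: { [B' → B .] }  — accept
  I3: { [B → T . T], [B → T .], [T → . -], [T → . num /] }  — shift, reduce
  I4: { [T → num . /] }  — shift
  I5: { [T → num / .] }  — reduce
  I6: { [B → T T .] }  — reduce

Conflict in state I3:
  Shift-reduce conflict between [B → T .] and [T → . -]
So the grammar is NOT LR(0).

Answer: No. Shift-reduce conflict between [B → T .] and [T → . -]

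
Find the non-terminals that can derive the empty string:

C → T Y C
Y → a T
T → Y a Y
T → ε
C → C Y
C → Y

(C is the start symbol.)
{ 'T' }

A non-terminal is nullable if it can derive ε (the empty string): either it has an ε-production, or it has a production whose right-hand side consists entirely of nullable non-terminals.

ε-productions: T → ε
So T is immediately nullable.
No further non-terminal can be added: every production for the remaining non-terminals contains a terminal or a non-nullable non-terminal.
Nullable = { 'T' }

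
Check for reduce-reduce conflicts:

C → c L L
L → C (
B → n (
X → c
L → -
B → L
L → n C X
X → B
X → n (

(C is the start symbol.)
Augment with C' → C and build the canonical LR(0) collection (I0 = CLOSURE({[C' → . C]}), then GOTO on every symbol after a dot until no new states appear). It has 16 states:
  I0: { [C → . c L L], [C' → . C] }  — shift
  I1: { [C' → C .] }  — accept
  I2: { [C → . c L L], [C → c . L L], [L → . -], [L → . C (], [L → . n C X] }  — shift
  I3: { [L → - .] }  — reduce
  I4: { [L → C . (] }  — shift
  I5: { [C → . c L L], [C → c L . L], [L → . -], [L → . C (], [L → . n C X] }  — shift
  I6: { [C → . c L L], [L → n . C X] }  — shift
  I7: { [B → . L], [B → . n (], [C → . c L L], [L → . -], [L → . C (], [L → . n C X], [L → n C . X], [X → . B], [X → . c], [X → . n (] }  — shift
  I8: { [X → B .] }  — reduce
  I9: { [B → L .] }  — reduce
  I10: { [L → n C X .] }  — reduce
  I11: { [C → . c L L], [C → c . L L], [L → . -], [L → . C (], [L → . n C X], [X → c .] }  — shift, reduce
  I12: { [B → n . (], [C → . c L L], [L → n . C X], [X → n . (] }  — shift
  I13: { [B → n ( .], [X → n ( .] }  — 2 reduces
  I14: { [C → c L L .] }  — reduce
  I15: { [L → C ( .] }  — reduce

I13 contains complete items [B → n ( .], [X → n ( .] — reduce-reduce conflict.

Answer: Yes — I13: [B → n ( .] vs [X → n ( .]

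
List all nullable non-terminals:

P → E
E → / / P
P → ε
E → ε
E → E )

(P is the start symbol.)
{ 'E', 'P' }

A non-terminal is nullable if it can derive ε (the empty string): either it has an ε-production, or it has a production whose right-hand side consists entirely of nullable non-terminals.

ε-productions: P → ε, E → ε
So P, E are immediately nullable.
Every non-terminal is now nullable.
Nullable = { 'E', 'P' }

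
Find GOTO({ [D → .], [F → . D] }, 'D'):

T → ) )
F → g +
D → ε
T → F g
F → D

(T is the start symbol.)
{ [F → D .] }

GOTO(I, 'D') = CLOSURE({ [A → αX.β] : [A → α.Xβ] ∈ I, X = 'D' })

Items with dot before 'D', with the dot advanced:
  [F → . D] → [F → D .]
Closure adds nothing (no advanced item has the dot before a non-terminal).

GOTO = { [F → D .] }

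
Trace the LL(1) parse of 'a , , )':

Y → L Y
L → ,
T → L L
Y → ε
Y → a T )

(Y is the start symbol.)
LL(1) parsing maintains a stack (initially the start symbol over $) and the input. At each step: if the stack top is a terminal, match it against the current input token; if it is a non-terminal N, replace it with the RHS of M[N, lookahead] (the unique production whose predict set contains the lookahead).

Stack is shown with the top on the left.

Stack    Input      Action
--------------------------
Y $      a , , ) $  output Y → a T )
a T ) $  a , , ) $  match 'a'
T ) $    , , ) $    output T → L L
L L ) $  , , ) $    output L → ,
, L ) $  , , ) $    match ','
L ) $    , ) $      output L → ,
, ) $    , ) $      match ','
) $      ) $        match ')'
$        $          accept

The string is accepted.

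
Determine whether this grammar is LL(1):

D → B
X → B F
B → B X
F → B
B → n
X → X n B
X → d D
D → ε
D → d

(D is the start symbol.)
No. Predict set conflict for D: { 'n' }

A grammar is LL(1) if for each non-terminal N with multiple productions, the predict sets of those productions are pairwise disjoint, where PREDICT(N → α) = (FIRST(α) \ {ε}) ∪ (FOLLOW(N) if α ⇒* ε).

Relevant sets:
  FIRST(B) = { 'n' }
  FIRST(X) = { 'd', 'n' }
  FOLLOW(D) = { $, 'd', 'n' }

For D:
  PREDICT(D → B) = { 'n' }
  PREDICT(D → ε) = { $, 'd', 'n' }
  PREDICT(D → d) = { 'd' }
For X:
  PREDICT(X → B F) = { 'n' }
  PREDICT(X → X n B) = { 'd', 'n' }
  PREDICT(X → d D) = { 'd' }
For B:
  PREDICT(B → B X) = { 'n' }
  PREDICT(B → n) = { 'n' }
F has a single production, so nothing to check there.

Conflict found: Predict set conflict for D: { 'n' }
The grammar is NOT LL(1).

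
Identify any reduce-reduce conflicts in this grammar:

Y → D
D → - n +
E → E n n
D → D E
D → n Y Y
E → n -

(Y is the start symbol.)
A reduce-reduce conflict occurs when an LR(0) state has two complete items [A → α .] and [B → β .] — both call for a reduction, and with no lookahead the parser cannot choose between them.

Augment with Y' → Y and build the canonical LR(0) collection (I0 = CLOSURE({[Y' → . Y]}), then GOTO on every symbol after a dot until no new states appear). It has 14 states:
  I0: { [D → . - n +], [D → . D E], [D → . n Y Y], [Y → . D], [Y' → . Y] }  — shift
  I1: { [D → - . n +] }  — shift
  I2: { [D → D . E], [E → . E n n], [E → . n -], [Y → D .] }  — shift, reduce
  I3: { [Y' → Y .] }  — accept
  I4: { [D → . - n +], [D → . D E], [D → . n Y Y], [D → n . Y Y], [Y → . D] }  — shift
  I5: { [D → . - n +], [D → . D E], [D → . n Y Y], [D → n Y . Y], [Y → . D] }  — shift
  I6: { [D → n Y Y .] }  — reduce
  I7: { [D → D E .], [E → E . n n] }  — shift, reduce
  I8: { [E → n . -] }  — shift
  I9: { [E → n - .] }  — reduce
  I10: { [E → E n . n] }  — shift
  I11: { [E → E n n .] }  — reduce
  I12: { [D → - n . +] }  — shift
  I13: { [D → - n + .] }  — reduce

No state contains more than one complete item.

Answer: No reduce-reduce conflicts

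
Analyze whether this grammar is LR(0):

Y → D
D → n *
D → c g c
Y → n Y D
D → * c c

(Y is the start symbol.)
A grammar is LR(0) if no state in the canonical LR(0) collection has:
  - both a shift item (dot before a terminal) and a complete item (shift-reduce conflict), or
  - two or more complete items (reduce-reduce conflict; the accept item [Y' → Y .] counts as a complete item here).

Augment with Y' → Y and build the canonical LR(0) collection (I0 = CLOSURE({[Y' → . Y]}), then GOTO on every symbol after a dot until no new states appear). It has 15 states:
  I0: { [D → . * c c], [D → . c g c], [D → . n *], [Y → . D], [Y → . n Y D], [Y' → . Y] }  — shift
  I1: { [D → * . c c] }  — shift
  I2: { [Y → D .] }  — reduce
  I3: { [Y' → Y .] }  — accept
  I4: { [D → c . g c] }  — shift
  I5: { [D → . * c c], [D → . c g c], [D → . n *], [D → n . *], [Y → . D], [Y → . n Y D], [Y → n . Y D] }  — shift
  I6: { [D → * . c c], [D → n * .] }  — shift, reduce
  I7: { [D → . * c c], [D → . c g c], [D → . n *], [Y → n Y . D] }  — shift
  I8: { [Y → n Y D .] }  — reduce
  I9: { [D → n . *] }  — shift
  I10: { [D → n * .] }  — reduce
  I11: { [D → * c . c] }  — shift
  I12: { [D → * c c .] }  — reduce
  I13: { [D → c g . c] }  — shift
  I14: { [D → c g c .] }  — reduce

Conflict in state I6:
  Shift-reduce conflict between [D → n * .] and [D → * . c c]
So the grammar is NOT LR(0).

Answer: No. Shift-reduce conflict between [D → n * .] and [D → * . c c]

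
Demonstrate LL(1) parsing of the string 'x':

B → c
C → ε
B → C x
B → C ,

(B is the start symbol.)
LL(1) parsing maintains a stack (initially the start symbol over $) and the input. At each step: if the stack top is a terminal, match it against the current input token; if it is a non-terminal N, replace it with the RHS of M[N, lookahead] (the unique production whose predict set contains the lookahead).

Stack is shown with the top on the left.

Stack  Input  Action
--------------------
B $    x $    output B → C x
C x $  x $    output C → ε
x $    x $    match 'x'
$      $      accept

The string is accepted.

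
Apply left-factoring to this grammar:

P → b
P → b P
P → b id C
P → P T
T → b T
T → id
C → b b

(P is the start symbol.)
Left-factoring transforms A → αβ₁ | αβ₂ into A → αA' and A' → β₁ | β₂
(α is the longest common prefix among the alternatives). Repeat until
no nonterminal has two alternatives with a common prefix.

Round 1: P has alternatives sharing prefix 'b'. Introduce P': P → b P'
  Add: P' → ε
  Add: P' → P
  Add: P' → id C

No remaining common prefixes — done.

Resulting grammar:
P → b P'
P' → ε
P' → P
P' → id C
P → P T
T → b T
T → id
C → b b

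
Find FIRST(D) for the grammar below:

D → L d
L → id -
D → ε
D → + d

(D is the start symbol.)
{ '+', 'id', ε }

To compute FIRST(D), examine every production with D on the left-hand side, reading each right-hand side left to right until a non-nullable symbol is reached.

FIRST sets of the other non-terminals involved (by the same procedure, iterated to a fixed point):
  FIRST(L) = { 'id' }

From D → L d:
  - L is a non-terminal: add FIRST(L) \ {ε} = { 'id' }
    L is not nullable, so stop
From D → ε:
  - ε-production, so ε ∈ FIRST(D)
From D → + d:
  - '+' is a terminal: add '+' and stop

Collecting: FIRST(D) = { '+', 'id', ε }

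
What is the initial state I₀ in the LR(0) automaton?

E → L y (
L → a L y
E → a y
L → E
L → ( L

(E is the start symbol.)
{ [E → . L y (], [E → . a y], [E' → . E], [L → . ( L], [L → . E], [L → . a L y] }

First, augment the grammar with E' → E
I₀ = CLOSURE({ [E' → . E] }):
  [E' → . E] has the dot before E: add [E → . L y (], [E → . a y]
  [E → . L y (] has the dot before L: add [L → . a L y], [L → . E], [L → . ( L]
No further items can be added.

I₀ = { [E → . L y (], [E → . a y], [E' → . E], [L → . ( L], [L → . E], [L → . a L y] }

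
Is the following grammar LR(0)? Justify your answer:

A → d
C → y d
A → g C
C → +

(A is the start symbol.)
A grammar is LR(0) if no state in the canonical LR(0) collection has:
  - both a shift item (dot before a terminal) and a complete item (shift-reduce conflict), or
  - two or more complete items (reduce-reduce conflict; the accept item [A' → A .] counts as a complete item here).

Augment with A' → A and build the canonical LR(0) collection (I0 = CLOSURE({[A' → . A]}), then GOTO on every symbol after a dot until no new states appear). It has 8 states:
  I0: { [A → . d], [A → . g C], [A' → . A] }  — shift
  I1: { [A' → A .] }  — accept
  I2: { [A → d .] }  — reduce
  I3: { [A → g . C], [C → . +], [C → . y d] }  — shift
  I4: { [C → + .] }  — reduce
  I5: { [A → g C .] }  — reduce
  I6: { [C → y . d] }  — shift
  I7: { [C → y d .] }  — reduce

Every state is either a pure shift/goto state or contains exactly one complete item and nothing to shift — no conflicts. The grammar is LR(0).

Answer: Yes, the grammar is LR(0)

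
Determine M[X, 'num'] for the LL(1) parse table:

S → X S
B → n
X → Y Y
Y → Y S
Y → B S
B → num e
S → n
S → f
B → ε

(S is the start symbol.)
To find M[X, 'num'], we find productions for X where 'num' is in the predict set (PREDICT(N → α) = (FIRST(α) \ {ε}) ∪ (FOLLOW(N) if α ⇒* ε)).

Relevant sets:
  FIRST(Y) = { 'f', 'n', 'num' }

X → Y Y: PREDICT = { 'f', 'n', 'num' }
  'num' is in predict set, so this production goes in M[X, 'num']

M[X, 'num'] = X → Y Y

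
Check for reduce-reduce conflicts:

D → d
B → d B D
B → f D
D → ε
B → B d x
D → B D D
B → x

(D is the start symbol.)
Yes — I11: [B → B d x .] vs [B → x .]

Augment with D' → D and build the canonical LR(0) collection (I0 = CLOSURE({[D' → . D]}), then GOTO on every symbol after a dot until no new states appear). It has 14 states:
  I0: { [B → . B d x], [B → . d B D], [B → . f D], [B → . x], [D → . B D D], [D → . d], [D → .], [D' → . D] }  — shift, reduce
  I1: { [B → . B d x], [B → . d B D], [B → . f D], [B → . x], [B → B . d x], [D → . B D D], [D → . d], [D → .], [D → B . D D] }  — shift, reduce
  I2: { [D' → D .] }  — accept
  I3: { [B → . B d x], [B → . d B D], [B → . f D], [B → . x], [B → d . B D], [D → d .] }  — shift, reduce
  I4: { [B → . B d x], [B → . d B D], [B → . f D], [B → . x], [B → f . D], [D → . B D D], [D → . d], [D → .] }  — shift, reduce
  I5: { [B → x .] }  — reduce
  I6: { [B → f D .] }  — reduce
  I7: { [B → . B d x], [B → . d B D], [B → . f D], [B → . x], [B → B . d x], [B → d B . D], [D → . B D D], [D → . d], [D → .] }  — shift, reduce
  I8: { [B → . B d x], [B → . d B D], [B → . f D], [B → . x], [B → d . B D] }  — shift
  I9: { [B → d B D .] }  — reduce
  I10: { [B → . B d x], [B → . d B D], [B → . f D], [B → . x], [B → B d . x], [B → d . B D], [D → d .] }  — shift, reduce
  I11: { [B → B d x .], [B → x .] }  — 2 reduces
  I12: { [B → . B d x], [B → . d B D], [B → . f D], [B → . x], [D → . B D D], [D → . d], [D → .], [D → B D . D] }  — shift, reduce
  I13: { [D → B D D .] }  — reduce

I11 contains complete items [B → B d x .], [B → x .] — reduce-reduce conflict.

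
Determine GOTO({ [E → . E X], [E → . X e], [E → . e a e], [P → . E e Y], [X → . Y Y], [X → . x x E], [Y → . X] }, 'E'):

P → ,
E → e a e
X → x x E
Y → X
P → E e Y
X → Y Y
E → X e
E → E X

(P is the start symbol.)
GOTO(I, 'E') = CLOSURE({ [A → αX.β] : [A → α.Xβ] ∈ I, X = 'E' })

Items with dot before 'E', with the dot advanced:
  [E → . E X] → [E → E . X]
  [P → . E e Y] → [P → E . e Y]
Closure of the advanced items:
  [E → E . X] has the dot before X: add [X → . x x E], [X → . Y Y]
  [X → . Y Y] has the dot before Y: add [Y → . X]

GOTO = { [E → E . X], [P → E . e Y], [X → . Y Y], [X → . x x E], [Y → . X] }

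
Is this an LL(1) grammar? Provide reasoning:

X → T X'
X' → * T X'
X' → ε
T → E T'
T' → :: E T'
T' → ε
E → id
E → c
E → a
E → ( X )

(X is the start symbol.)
Yes, the grammar is LL(1).

A grammar is LL(1) if for each non-terminal N with multiple productions, the predict sets of those productions are pairwise disjoint, where PREDICT(N → α) = (FIRST(α) \ {ε}) ∪ (FOLLOW(N) if α ⇒* ε).

Relevant sets:
  FOLLOW(X') = { $, ')' }
  FOLLOW(T') = { $, ')', '*' }

For X':
  PREDICT(X' → '*' T X') = { '*' }
  PREDICT(X' → ε) = { $, ')' }
For T':
  PREDICT(T' → :: E T') = { '::' }
  PREDICT(T' → ε) = { $, ')', '*' }
For E:
  PREDICT(E → id) = { 'id' }
  PREDICT(E → c) = { 'c' }
  PREDICT(E → a) = { 'a' }
  PREDICT(E → '(' X ')') = { '(' }
X, T have a single production, so nothing to check there.

All predict sets are disjoint. The grammar IS LL(1).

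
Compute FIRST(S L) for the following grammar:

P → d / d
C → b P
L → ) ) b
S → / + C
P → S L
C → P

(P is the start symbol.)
{ '/' }

FIRST sets of the non-terminals involved (from the grammar, by fixed-point iteration):
  FIRST(S) = { '/' }

To compute FIRST(S L), process the symbols left to right:
Symbol S is a non-terminal. Add FIRST(S) \ {ε} = { '/' }
S is not nullable (ε ∉ FIRST(S)), so stop here.
FIRST(S L) = { '/' }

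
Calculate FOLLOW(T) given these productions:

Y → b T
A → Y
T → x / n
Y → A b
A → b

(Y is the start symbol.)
To compute FOLLOW(T), find every occurrence of T on a right-hand side N → α T β: add FIRST(β) \ {ε}, and if β is empty or nullable also add FOLLOW(N). Iterate to a fixed point.

In Y → b T: T is at the end, add FOLLOW(Y)

The FOLLOW sets referred to above (computed the same way, to a fixed point):
  FOLLOW(Y) = { $, 'b' }

Taking the union: FOLLOW(T) = { $, 'b' }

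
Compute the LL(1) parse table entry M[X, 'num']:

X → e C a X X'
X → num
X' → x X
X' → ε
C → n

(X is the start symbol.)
X → num

To find M[X, 'num'], we find productions for X where 'num' is in the predict set (PREDICT(N → α) = (FIRST(α) \ {ε}) ∪ (FOLLOW(N) if α ⇒* ε)).

X → e C a X X': PREDICT = { 'e' }
X → num: PREDICT = { 'num' }
  'num' is in predict set, so this production goes in M[X, 'num']

M[X, 'num'] = X → num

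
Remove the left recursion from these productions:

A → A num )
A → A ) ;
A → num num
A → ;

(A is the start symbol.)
A → num num A'
A → ; A'
A' → num ) A'
A' → ) ; A'
A' → ε

A is directly left-recursive. The standard transformation for
  A → A α₁ | ... | A α_m | β₁ | ... | β_n
is
  A  → β₁ A' | ... | β_n A'
  A' → α₁ A' | ... | α_m A' | ε

A → num num becomes A → num num A'
A → ; becomes A → ; A'
A → A num ) becomes A' → num ) A'
A → A ) ; becomes A' → ) ; A'
Add A' → ε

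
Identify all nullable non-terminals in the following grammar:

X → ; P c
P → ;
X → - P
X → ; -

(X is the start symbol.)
None

A non-terminal is nullable if it can derive ε (the empty string): either it has an ε-production, or it has a production whose right-hand side consists entirely of nullable non-terminals.

There are no ε-productions, so no non-terminal can derive ε.
No non-terminals are nullable.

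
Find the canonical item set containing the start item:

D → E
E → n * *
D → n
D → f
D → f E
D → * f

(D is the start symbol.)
{ [D → . * f], [D → . E], [D → . f E], [D → . f], [D → . n], [D' → . D], [E → . n * *] }

First, augment the grammar with D' → D
I₀ = CLOSURE({ [D' → . D] }):
  [D' → . D] has the dot before D: add [D → . E], [D → . n], [D → . f], [D → . f E], [D → . * f]
  [D → . E] has the dot before E: add [E → . n * *]
No further items can be added.

I₀ = { [D → . * f], [D → . E], [D → . f E], [D → . f], [D → . n], [D' → . D], [E → . n * *] }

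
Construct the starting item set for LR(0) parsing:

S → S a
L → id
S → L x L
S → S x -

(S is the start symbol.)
First, augment the grammar with S' → S
I₀ = CLOSURE({ [S' → . S] }):
  [S' → . S] has the dot before S: add [S → . S a], [S → . L x L], [S → . S x -]
  [S → . L x L] has the dot before L: add [L → . id]
No further items can be added.

I₀ = { [L → . id], [S → . L x L], [S → . S a], [S → . S x -], [S' → . S] }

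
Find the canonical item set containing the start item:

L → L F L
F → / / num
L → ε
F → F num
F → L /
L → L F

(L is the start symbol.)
{ [L → . L F L], [L → . L F], [L → .], [L' → . L] }

First, augment the grammar with L' → L
I₀ = CLOSURE({ [L' → . L] }):
  [L' → . L] has the dot before L: add [L → . L F L], [L → .], [L → . L F]
No further items can be added.

I₀ = { [L → . L F L], [L → . L F], [L → .], [L' → . L] }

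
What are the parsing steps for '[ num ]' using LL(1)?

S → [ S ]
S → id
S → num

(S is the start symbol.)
Stack is shown with the top on the left.

Stack    Input      Action
--------------------------
S $      [ num ] $  output S → [ S ]
[ S ] $  [ num ] $  match '['
S ] $    num ] $    output S → num
num ] $  num ] $    match 'num'
] $      ] $        match ']'
$        $          accept

The string is accepted.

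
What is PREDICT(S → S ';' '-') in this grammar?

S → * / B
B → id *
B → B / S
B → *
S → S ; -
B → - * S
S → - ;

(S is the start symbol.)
PREDICT(S → S ';' '-') = (FIRST(RHS) \ {ε}) ∪ (FOLLOW(S) if ε ∈ FIRST(RHS), i.e. RHS ⇒* ε)
FIRST(S) = { '*', '-' }
FIRST(S ';' '-') = { '*', '-' }
ε ∉ FIRST(S ';' '-'), so FOLLOW(S) is not added.
PREDICT(S → S ';' '-') = { '*', '-' }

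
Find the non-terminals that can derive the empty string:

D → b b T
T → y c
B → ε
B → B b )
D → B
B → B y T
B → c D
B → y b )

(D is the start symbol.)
{ 'B', 'D' }

ε-productions: B → ε
So B is immediately nullable.
D → B: every symbol on the right is nullable, so D is nullable too.
No further non-terminal can be added: every production for the remaining non-terminals contains a terminal or a non-nullable non-terminal.
Nullable = { 'B', 'D' }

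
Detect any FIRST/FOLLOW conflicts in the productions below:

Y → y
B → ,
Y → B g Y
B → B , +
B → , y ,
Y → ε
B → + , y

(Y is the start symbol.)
Nullable non-terminals: Y.
FIRST sets used below: FIRST(B) = { '+', ',' }

Y: nullable alternative(s) Y → ε; FOLLOW(Y) = { $ }
  Y → y: FIRST \ {ε} = { 'y' } — disjoint from FOLLOW(Y)
  Y → B g Y: FIRST \ {ε} = { '+', ',' } — disjoint from FOLLOW(Y)
  Y → ε: FIRST \ {ε} = { } — this is the only nullable alternative, skip

B has no nullable alternative, so no FIRST/FOLLOW check is needed there.

No FIRST/FOLLOW conflicts found.

Answer: No FIRST/FOLLOW conflicts.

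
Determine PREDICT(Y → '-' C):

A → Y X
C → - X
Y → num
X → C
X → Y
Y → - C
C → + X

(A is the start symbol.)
{ '-' }

PREDICT(Y → '-' C) = (FIRST(RHS) \ {ε}) ∪ (FOLLOW(Y) if ε ∈ FIRST(RHS), i.e. RHS ⇒* ε)
FIRST('-' C) = { '-' }
ε ∉ FIRST('-' C), so FOLLOW(Y) is not added.
PREDICT(Y → '-' C) = { '-' }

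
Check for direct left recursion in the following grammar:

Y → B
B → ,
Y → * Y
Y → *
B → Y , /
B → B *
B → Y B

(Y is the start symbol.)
Direct left recursion occurs when N → N α for some non-terminal N (the right-hand side begins with the left-hand side itself).

Y → B: starts with B
B → ,: starts with ','
Y → * Y: starts with '*'
Y → *: starts with '*'
B → Y , /: starts with Y
B → B *: LEFT RECURSIVE (starts with B)
B → Y B: starts with Y

The grammar has direct left recursion on: B.

Answer: Yes, B is left-recursive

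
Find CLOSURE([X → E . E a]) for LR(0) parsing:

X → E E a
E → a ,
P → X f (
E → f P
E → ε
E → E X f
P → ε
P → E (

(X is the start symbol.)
Start with: [X → E . E a]
  [X → E . E a] has the dot before E: add [E → . a ,], [E → . f P], [E → .], [E → . E X f]
No further items can be added.

CLOSURE = { [E → . E X f], [E → . a ,], [E → . f P], [E → .], [X → E . E a] }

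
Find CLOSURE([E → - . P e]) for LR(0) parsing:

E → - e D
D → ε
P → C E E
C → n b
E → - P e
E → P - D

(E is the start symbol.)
{ [C → . n b], [E → - . P e], [P → . C E E] }

Start with: [E → - . P e]
  [E → - . P e] has the dot before P: add [P → . C E E]
  [P → . C E E] has the dot before C: add [C → . n b]
No further items can be added.

CLOSURE = { [C → . n b], [E → - . P e], [P → . C E E] }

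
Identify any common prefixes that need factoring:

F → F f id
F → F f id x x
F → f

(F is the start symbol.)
Left-factoring is needed when two productions for the same non-terminal
share a common prefix on the right-hand side.

Productions for F:
  F → F f id
  F → F f id x x
  F → f

Found common prefix 'F f id' in productions for F

Answer: Yes, F has productions with common prefix 'F f id'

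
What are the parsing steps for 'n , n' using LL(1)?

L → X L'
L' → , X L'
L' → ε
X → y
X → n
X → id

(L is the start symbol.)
Stack is shown with the top on the left.

Stack     Input    Action
-------------------------
L $       n , n $  output L → X L'
X L' $    n , n $  output X → n
n L' $    n , n $  match 'n'
L' $      , n $    output L' → , X L'
, X L' $  , n $    match ','
X L' $    n $      output X → n
n L' $    n $      match 'n'
L' $      $        output L' → ε
$         $        accept

The string is accepted.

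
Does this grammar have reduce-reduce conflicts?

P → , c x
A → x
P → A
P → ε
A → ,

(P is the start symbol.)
A reduce-reduce conflict occurs when an LR(0) state has two complete items [A → α .] and [B → β .] — both call for a reduction, and with no lookahead the parser cannot choose between them.

Augment with P' → P and build the canonical LR(0) collection (I0 = CLOSURE({[P' → . P]}), then GOTO on every symbol after a dot until no new states appear). It has 7 states:
  I0: { [A → . ,], [A → . x], [P → . , c x], [P → . A], [P → .], [P' → . P] }  — shift, reduce
  I1: { [A → , .], [P → , . c x] }  — shift, reduce
  I2: { [P → A .] }  — reduce
  I3: { [P' → P .] }  — accept
  I4: { [A → x .] }  — reduce
  I5: { [P → , c . x] }  — shift
  I6: { [P → , c x .] }  — reduce

No state contains more than one complete item.

Answer: No reduce-reduce conflicts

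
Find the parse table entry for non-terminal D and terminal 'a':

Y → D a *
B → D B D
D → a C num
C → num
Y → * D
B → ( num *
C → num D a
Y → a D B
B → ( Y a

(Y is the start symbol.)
To find M[D, 'a'], we find productions for D where 'a' is in the predict set (PREDICT(N → α) = (FIRST(α) \ {ε}) ∪ (FOLLOW(N) if α ⇒* ε)).

D → a C num: PREDICT = { 'a' }
  'a' is in predict set, so this production goes in M[D, 'a']

M[D, 'a'] = D → a C num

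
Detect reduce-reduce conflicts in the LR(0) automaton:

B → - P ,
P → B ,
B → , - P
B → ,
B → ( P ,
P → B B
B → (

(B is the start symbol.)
Augment with B' → B and build the canonical LR(0) collection (I0 = CLOSURE({[B' → . B]}), then GOTO on every symbol after a dot until no new states appear). It has 14 states:
  I0: { [B → . ( P ,], [B → . (], [B → . , - P], [B → . ,], [B → . - P ,], [B' → . B] }  — shift
  I1: { [B → ( . P ,], [B → ( .], [B → . ( P ,], [B → . (], [B → . , - P], [B → . ,], [B → . - P ,], [P → . B ,], [P → . B B] }  — shift, reduce
  I2: { [B → , . - P], [B → , .] }  — shift, reduce
  I3: { [B → - . P ,], [B → . ( P ,], [B → . (], [B → . , - P], [B → . ,], [B → . - P ,], [P → . B ,], [P → . B B] }  — shift
  I4: { [B' → B .] }  — accept
  I5: { [B → . ( P ,], [B → . (], [B → . , - P], [B → . ,], [B → . - P ,], [P → B . ,], [P → B . B] }  — shift
  I6: { [B → - P . ,] }  — shift
  I7: { [B → - P , .] }  — reduce
  I8: { [B → , . - P], [B → , .], [P → B , .] }  — shift, 2 reduces
  I9: { [P → B B .] }  — reduce
  I10: { [B → , - . P], [B → . ( P ,], [B → . (], [B → . , - P], [B → . ,], [B → . - P ,], [P → . B ,], [P → . B B] }  — shift
  I11: { [B → , - P .] }  — reduce
  I12: { [B → ( P . ,] }  — shift
  I13: { [B → ( P , .] }  — reduce

I8 contains complete items [B → , .], [P → B , .] — reduce-reduce conflict.

Answer: Yes — I8: [B → , .] vs [P → B , .]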